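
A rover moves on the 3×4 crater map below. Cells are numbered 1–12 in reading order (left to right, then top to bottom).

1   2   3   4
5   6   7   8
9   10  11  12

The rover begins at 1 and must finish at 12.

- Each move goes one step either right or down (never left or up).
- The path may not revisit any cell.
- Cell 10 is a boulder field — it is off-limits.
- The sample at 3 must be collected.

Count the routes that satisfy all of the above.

A right/down-only route from 1 to 12 makes exactly 2 down-moves and 3 right-moves in some order.
With no other constraints that would be C(5,2) = 10 routes.
Split at 3 and multiply the segment counts (each segment already excludes blocked cells): 1→3: 1; 3→12: 3; product = 3.
That gives 3 routes.

3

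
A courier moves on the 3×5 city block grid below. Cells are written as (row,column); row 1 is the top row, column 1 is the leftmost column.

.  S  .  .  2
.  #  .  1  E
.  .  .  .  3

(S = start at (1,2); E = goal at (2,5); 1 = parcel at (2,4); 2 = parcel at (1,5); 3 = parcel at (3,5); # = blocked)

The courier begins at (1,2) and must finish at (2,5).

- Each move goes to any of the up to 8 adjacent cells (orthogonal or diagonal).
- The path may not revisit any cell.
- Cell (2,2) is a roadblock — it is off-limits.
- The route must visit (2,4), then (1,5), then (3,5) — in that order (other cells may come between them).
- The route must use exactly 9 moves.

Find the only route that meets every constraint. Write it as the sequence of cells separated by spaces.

The waypoints must appear in the order (2,4), (1,5), (3,5), with no cell reused.
Route from (1,2): right 1 to (1,3), down-right 1 to (2,4), up-right 1 to (1,5), left 1 to (1,4), down-left 1 to (2,3), down 1 to (3,3), right 2 to (3,5), up 1 to (2,5) — 9 moves in all.
Check: order respected (1 at step 2, 2 at step 3, 3 at step 8); 9 moves as required.

(1,2) (1,3) (2,4) (1,5) (1,4) (2,3) (3,3) (3,4) (3,5) (2,5)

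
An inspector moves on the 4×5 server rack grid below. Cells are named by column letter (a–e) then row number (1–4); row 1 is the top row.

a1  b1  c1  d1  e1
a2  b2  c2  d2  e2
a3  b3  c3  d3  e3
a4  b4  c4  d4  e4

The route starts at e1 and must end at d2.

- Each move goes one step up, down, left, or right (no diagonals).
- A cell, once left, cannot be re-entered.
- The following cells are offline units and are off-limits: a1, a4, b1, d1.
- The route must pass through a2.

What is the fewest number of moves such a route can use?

10

Any route passes through a2 somewhere between e1 and d2. Summing Manhattan distances along the two legs (e1 → a2 → d2) gives a lower bound of 5 + 3 = 8 moves.
The shortest route satisfying every rule uses 10 moves: e1 → e2 → e3 → d3 → c3 → b3 → a3 → a2 → b2 → c2 → d2.
The no-revisit rule (legs can't share cells) pushes the minimum above the 8-move bound; an exhaustive check rules out every length from 8 to 9, leaving 10 as the minimum.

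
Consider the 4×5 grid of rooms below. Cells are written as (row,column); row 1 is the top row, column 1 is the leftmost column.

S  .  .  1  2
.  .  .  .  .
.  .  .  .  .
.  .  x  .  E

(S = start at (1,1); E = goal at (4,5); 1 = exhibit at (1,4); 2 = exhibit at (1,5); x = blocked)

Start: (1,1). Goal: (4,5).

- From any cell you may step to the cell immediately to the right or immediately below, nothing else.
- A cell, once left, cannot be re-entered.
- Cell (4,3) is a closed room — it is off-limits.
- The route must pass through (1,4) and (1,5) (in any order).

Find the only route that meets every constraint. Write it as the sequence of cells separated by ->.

(1,1) -> (1,2) -> (1,3) -> (1,4) -> (1,5) -> (2,5) -> (3,5) -> (4,5)

Moves only go right or down, so the column and row indices never decrease.
Route from (1,1): 4× right (reaching (1,5)), 3× down (reaching (4,5)) — 7 moves in all.
Check: all required cells visited.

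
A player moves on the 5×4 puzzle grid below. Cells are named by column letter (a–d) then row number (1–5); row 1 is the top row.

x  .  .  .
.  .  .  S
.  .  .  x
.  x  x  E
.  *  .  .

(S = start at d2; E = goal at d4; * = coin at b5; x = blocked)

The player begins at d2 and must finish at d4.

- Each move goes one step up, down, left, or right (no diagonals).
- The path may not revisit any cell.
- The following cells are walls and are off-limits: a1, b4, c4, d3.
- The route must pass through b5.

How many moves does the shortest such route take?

10

Any route passes through b5 somewhere between d2 and d4. Summing Manhattan distances along the two legs (d2 → b5 → d4) gives a lower bound of 5 + 3 = 8 moves.
That bound ignores the blocked cells. Measuring each leg by the fewest moves that actually steer around them (d2→b5: 7; b5→d4: 3) raises the lower bound to 10.
A route of 10 moves exists: d2 → c2 → c3 → b3 → a3 → a4 → a5 → b5 → c5 → d5 → d4.
Since 10 matches that lower bound, it is optimal.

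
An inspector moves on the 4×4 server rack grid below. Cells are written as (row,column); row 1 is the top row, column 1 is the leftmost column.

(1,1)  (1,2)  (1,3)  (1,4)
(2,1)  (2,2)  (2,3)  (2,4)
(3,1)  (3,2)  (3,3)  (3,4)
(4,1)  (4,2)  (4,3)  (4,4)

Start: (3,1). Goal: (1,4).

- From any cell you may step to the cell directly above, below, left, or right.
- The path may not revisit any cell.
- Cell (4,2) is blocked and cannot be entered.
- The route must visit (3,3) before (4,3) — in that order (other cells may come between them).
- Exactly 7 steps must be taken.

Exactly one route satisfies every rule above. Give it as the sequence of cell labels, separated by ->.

(3,1) -> (3,2) -> (3,3) -> (4,3) -> (4,4) -> (3,4) -> (2,4) -> (1,4)

The waypoints must appear in the order (3,3), (4,3), with no cell reused.
Route from (3,1): 2× right (reaching (3,3)), down to (4,3), right to (4,4), 3× up (reaching (1,4)) — 7 moves in all.
Check: order respected ((3,3) at step 2, (4,3) at step 3); 7 moves as required.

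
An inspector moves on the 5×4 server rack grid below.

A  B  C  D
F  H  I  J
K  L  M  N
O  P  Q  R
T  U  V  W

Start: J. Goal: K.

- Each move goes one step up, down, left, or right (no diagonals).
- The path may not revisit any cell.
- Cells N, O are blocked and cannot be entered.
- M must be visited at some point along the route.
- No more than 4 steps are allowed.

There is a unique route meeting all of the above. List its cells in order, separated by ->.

The budget equals the shortest possible length, so every move has to be on a shortest route through the required cells.
Route from J: left to I, down to M, 2× left (reaching K) — 4 moves in all.
Check: all required cells visited; 4 ≤ 4 moves.

J -> I -> M -> L -> K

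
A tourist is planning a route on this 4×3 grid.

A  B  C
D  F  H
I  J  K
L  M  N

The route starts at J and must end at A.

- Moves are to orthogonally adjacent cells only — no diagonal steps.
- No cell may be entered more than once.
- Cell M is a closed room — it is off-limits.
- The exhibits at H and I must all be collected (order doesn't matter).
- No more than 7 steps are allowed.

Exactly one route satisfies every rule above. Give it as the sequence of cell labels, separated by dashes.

The 7-move cap with required stops at H, I leaves no slack for detours.
Route from J: left to I, up to D, 2× right (reaching H), up to C, 2× left (reaching A) — 7 moves in all.
Check: all required cells visited; 7 ≤ 7 moves.

J - I - D - F - H - C - B - A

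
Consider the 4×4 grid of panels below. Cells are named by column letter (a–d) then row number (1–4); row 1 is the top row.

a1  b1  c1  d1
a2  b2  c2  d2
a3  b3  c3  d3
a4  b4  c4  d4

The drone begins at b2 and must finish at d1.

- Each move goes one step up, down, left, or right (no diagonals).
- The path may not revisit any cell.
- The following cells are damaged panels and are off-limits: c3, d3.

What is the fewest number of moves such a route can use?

The Manhattan distance from b2 to d1 is |2−1| + |2−4| = 3, so at least 3 moves are needed.
A route of 3 moves achieves this: b2 → b1 → c1 → d1.
Since 3 matches the lower bound, it is optimal.

3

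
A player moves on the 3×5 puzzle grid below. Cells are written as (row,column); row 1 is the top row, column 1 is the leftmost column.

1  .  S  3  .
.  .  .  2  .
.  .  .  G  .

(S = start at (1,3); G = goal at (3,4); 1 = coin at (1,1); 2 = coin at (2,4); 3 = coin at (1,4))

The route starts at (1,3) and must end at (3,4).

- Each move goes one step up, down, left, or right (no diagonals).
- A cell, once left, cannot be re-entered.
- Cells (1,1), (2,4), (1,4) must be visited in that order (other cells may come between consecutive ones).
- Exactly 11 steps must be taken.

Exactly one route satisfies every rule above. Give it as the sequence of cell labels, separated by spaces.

The waypoints must appear in the order (1,1), (2,4), (1,4), with no cell reused.
Route from (1,3): 2× left (reaching (1,1)), down to (2,1), 3× right (reaching (2,4)), up to (1,4), right to (1,5), 2× down (reaching (3,5)), left to (3,4) — 11 moves in all.
Check: order respected (1 at step 2, 2 at step 6, 3 at step 7); 11 moves as required.

(1,3) (1,2) (1,1) (2,1) (2,2) (2,3) (2,4) (1,4) (1,5) (2,5) (3,5) (3,4)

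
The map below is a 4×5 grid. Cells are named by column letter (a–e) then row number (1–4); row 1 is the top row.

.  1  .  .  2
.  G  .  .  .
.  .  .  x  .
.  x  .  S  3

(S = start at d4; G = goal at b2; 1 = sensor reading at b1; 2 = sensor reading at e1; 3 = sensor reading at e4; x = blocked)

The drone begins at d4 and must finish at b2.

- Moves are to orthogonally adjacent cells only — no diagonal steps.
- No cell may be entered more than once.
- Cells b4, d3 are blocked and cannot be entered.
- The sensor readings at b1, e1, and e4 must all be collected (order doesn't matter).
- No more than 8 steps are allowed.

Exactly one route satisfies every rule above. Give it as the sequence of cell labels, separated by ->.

d4 -> e4 -> e3 -> e2 -> e1 -> d1 -> c1 -> b1 -> b2

The 8-move cap with required stops at b1, e1, e4 leaves no slack for detours.
Route from d4: right 1 to e4, up 3 to e1, left 3 to b1, down 1 to b2 — 8 moves in all.
Check: all required cells visited; 8 ≤ 8 moves.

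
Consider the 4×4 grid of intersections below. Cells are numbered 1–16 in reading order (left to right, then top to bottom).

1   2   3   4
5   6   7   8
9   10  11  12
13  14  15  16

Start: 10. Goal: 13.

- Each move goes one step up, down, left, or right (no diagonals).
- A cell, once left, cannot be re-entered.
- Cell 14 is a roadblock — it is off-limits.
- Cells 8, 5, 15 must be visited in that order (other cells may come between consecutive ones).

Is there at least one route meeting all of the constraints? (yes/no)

no

Ignoring the required order, 9 revisit-free routes from 10 to 13 pass through all of 8, 5, and 15; the waypoint orders that occur are 15 → 8 → 5 (9) — never 8 → 5 → 15.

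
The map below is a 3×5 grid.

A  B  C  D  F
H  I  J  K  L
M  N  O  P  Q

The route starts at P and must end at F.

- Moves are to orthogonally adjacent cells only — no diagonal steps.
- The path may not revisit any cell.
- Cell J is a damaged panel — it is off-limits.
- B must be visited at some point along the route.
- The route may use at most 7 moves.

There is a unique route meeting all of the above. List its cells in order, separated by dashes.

P - O - N - I - B - C - D - F

The budget equals the shortest possible length, so every move has to be on a shortest route through the required cells.
Route from P: 2× left (reaching N), 2× up (reaching B), 3× right (reaching F) — 7 moves in all.
Check: all required cells visited; 7 ≤ 7 moves.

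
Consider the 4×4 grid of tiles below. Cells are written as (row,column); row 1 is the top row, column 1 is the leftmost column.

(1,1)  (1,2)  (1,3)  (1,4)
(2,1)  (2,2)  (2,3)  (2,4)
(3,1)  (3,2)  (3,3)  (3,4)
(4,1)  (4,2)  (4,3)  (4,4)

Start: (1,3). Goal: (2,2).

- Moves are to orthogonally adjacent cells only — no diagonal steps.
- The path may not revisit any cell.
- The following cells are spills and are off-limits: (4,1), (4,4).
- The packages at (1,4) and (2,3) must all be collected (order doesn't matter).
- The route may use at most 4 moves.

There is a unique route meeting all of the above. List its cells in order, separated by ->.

(1,3) -> (1,4) -> (2,4) -> (2,3) -> (2,2)

The 4-move cap with required stops at (1,4), (2,3) leaves no slack for detours.
Route from (1,3): right to (1,4), down to (2,4), 2× left (reaching (2,2)) — 4 moves in all.
Check: all required cells visited; 4 ≤ 4 moves.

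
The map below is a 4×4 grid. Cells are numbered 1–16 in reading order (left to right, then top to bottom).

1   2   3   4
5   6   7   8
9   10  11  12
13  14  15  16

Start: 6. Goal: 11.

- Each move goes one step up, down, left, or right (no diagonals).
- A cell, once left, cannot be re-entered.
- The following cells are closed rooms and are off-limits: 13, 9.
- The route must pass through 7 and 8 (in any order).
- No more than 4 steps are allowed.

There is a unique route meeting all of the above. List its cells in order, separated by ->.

The budget equals the shortest possible length, so every move has to be on a shortest route through the required cells.
Route from 6: 2× right (reaching 8), down to 12, left to 11 — 4 moves in all.
Check: all required cells visited; 4 ≤ 4 moves.

6 -> 7 -> 8 -> 12 -> 11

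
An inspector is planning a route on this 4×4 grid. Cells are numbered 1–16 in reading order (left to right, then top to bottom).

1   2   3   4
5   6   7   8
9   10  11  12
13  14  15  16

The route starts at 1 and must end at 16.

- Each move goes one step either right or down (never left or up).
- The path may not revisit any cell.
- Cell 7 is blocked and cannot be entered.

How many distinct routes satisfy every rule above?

11

A right/down-only route from 1 to 16 makes exactly 3 down-moves and 3 right-moves in some order.
With no other constraints that would be C(6,3) = 20 routes.
Subtract routes through each blocked cell (inclusion–exclusion for overlaps): − through 7: 9 → 11.
That gives 11 routes.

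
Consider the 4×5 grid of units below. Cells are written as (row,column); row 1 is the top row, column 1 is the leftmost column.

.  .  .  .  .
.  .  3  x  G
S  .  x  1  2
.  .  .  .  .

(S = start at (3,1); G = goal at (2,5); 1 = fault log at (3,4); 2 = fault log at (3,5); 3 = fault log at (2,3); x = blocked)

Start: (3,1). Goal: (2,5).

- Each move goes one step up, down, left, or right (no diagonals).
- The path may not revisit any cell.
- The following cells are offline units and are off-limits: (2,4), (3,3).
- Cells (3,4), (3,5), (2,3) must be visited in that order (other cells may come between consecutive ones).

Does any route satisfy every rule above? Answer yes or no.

no

Ignoring the required order, 1 revisit-free route from (3,1) to (2,5) passes through all of (3,4), (3,5), and (2,3); the waypoint orders that occur are (2,3) → (3,4) → (3,5) (1) — never (3,4) → (3,5) → (2,3).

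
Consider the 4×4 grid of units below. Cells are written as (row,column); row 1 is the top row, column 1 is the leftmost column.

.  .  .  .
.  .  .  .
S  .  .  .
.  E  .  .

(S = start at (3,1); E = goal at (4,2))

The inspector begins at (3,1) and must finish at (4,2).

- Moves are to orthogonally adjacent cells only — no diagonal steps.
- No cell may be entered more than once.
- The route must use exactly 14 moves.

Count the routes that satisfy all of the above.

6

Need simple routes of exactly 14 moves from (3,1) to (4,2) (Manhattan distance 2, so 6 moves are spent on a detour and 6 undoing it).
Enumerating: (3,1) (2,1) (1,1) (1,2) (2,2) (3,2) (3,3) (2,3) (1,3) (1,4) (2,4) (3,4) (4,4) (4,3) (4,2) | (3,1) (2,1) (1,1) (1,2) (2,2) (2,3) (1,3) (1,4) (2,4) (3,4) (4,4) (4,3) (3,3) (3,2) (4,2) | (3,1) (2,1) (1,1) (1,2) (1,3) (1,4) (2,4) (3,4) (4,4) (4,3) (3,3) (2,3) (2,2) (3,2) (4,2) | (3,1) (2,1) (1,1) (1,2) (1,3) (1,4) (2,4) (2,3) (2,2) (3,2) (3,3) (3,4) (4,4) (4,3) (4,2) | (3,1) (3,2) (2,2) (2,1) (1,1) (1,2) (1,3) (1,4) (2,4) (2,3) (3,3) (3,4) (4,4) (4,3) (4,2) | (3,1) (3,2) (3,3) (2,3) (2,2) (2,1) (1,1) (1,2) (1,3) (1,4) (2,4) (3,4) (4,4) (4,3) (4,2).
That gives 6 routes.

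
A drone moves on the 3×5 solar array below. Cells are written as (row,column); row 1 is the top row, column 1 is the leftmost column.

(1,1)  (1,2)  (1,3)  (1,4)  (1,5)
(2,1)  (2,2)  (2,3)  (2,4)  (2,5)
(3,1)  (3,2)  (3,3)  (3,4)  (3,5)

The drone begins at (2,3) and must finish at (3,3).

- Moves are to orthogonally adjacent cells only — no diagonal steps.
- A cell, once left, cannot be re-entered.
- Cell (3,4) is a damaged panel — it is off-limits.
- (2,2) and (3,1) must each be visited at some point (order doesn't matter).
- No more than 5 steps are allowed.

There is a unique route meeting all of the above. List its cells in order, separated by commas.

(2,3), (2,2), (2,1), (3,1), (3,2), (3,3)

The 5-move cap with required stops at (2,2), (3,1) leaves no slack for detours.
Route from (2,3): left 2 to (2,1), down 1 to (3,1), right 2 to (3,3) — 5 moves in all.
Check: all required cells visited; 5 ≤ 5 moves.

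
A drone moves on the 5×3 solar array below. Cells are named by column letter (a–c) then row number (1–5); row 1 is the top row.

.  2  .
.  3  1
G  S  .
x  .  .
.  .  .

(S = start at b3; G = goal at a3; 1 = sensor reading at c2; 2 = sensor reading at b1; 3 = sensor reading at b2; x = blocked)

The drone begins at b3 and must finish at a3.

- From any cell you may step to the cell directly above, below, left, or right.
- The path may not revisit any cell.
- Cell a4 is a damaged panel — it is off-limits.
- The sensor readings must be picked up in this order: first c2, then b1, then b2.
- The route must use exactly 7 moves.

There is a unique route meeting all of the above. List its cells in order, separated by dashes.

The waypoints must appear in the order c2, b1, b2, with no cell reused.
Route from b3: right to c3, 2× up (reaching c1), left to b1, down to b2, left to a2, down to a3 — 7 moves in all.
Check: order respected (1 at step 2, 2 at step 4, 3 at step 5); 7 moves as required.

b3 - c3 - c2 - c1 - b1 - b2 - a2 - a3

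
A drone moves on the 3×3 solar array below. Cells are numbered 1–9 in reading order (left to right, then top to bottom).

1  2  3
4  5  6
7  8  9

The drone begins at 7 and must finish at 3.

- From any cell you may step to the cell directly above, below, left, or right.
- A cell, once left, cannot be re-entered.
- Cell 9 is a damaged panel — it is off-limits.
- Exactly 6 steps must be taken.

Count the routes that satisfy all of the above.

2

Need simple routes of exactly 6 moves from 7 to 3 (Manhattan distance 4, so 1 moves are spent on a detour and 1 undoing it).
Enumerating: 7 4 1 2 5 6 3 | 7 8 5 4 1 2 3.
That gives 2 routes.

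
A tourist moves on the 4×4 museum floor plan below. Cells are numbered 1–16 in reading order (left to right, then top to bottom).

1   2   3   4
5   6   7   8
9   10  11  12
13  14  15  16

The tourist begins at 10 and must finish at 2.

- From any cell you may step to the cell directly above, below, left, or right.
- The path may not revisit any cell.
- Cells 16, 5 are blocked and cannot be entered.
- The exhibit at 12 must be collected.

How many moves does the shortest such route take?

Any route passes through 12 somewhere between 10 and 2. Summing Manhattan distances along the two legs (10 → 12 → 2) gives a lower bound of 2 + 4 = 6 moves.
A route of 6 moves achieves this: 10 → 11 → 12 → 8 → 4 → 3 → 2.
Since 6 matches the lower bound, it is optimal.

6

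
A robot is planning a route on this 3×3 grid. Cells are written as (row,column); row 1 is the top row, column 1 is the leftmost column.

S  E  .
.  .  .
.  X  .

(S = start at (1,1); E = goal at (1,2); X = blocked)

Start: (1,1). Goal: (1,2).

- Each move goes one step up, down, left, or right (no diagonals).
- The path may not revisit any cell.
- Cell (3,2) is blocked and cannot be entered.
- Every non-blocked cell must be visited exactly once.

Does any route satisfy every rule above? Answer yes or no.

Cell (3,1) has only one open neighbour but is neither the start nor the goal, so a Hamiltonian route would have to both enter and leave it through the same neighbour — impossible without revisiting.

no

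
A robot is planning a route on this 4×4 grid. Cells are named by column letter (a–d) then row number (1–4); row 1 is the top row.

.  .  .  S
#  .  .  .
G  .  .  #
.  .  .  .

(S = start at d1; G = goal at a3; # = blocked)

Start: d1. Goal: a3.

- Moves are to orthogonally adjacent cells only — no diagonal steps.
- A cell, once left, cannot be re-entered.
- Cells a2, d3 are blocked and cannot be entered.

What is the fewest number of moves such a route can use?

5

The Manhattan distance from d1 to a3 is |1−3| + |4−1| = 5, so at least 5 moves are needed.
A route of 5 moves achieves this: d1 → d2 → c2 → c3 → b3 → a3.
Since 5 matches the lower bound, it is optimal.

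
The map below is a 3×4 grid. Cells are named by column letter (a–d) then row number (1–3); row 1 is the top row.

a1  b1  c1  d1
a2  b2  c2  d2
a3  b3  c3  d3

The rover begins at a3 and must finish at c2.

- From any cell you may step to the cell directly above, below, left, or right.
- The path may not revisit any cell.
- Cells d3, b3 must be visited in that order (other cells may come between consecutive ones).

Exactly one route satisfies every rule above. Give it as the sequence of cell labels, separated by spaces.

The waypoints must appear in the order d3, b3, with no cell reused.
Route from a3: 2× up (reaching a1), 3× right (reaching d1), 2× down (reaching d3), 2× left (reaching b3), up to b2, right to c2 — 11 moves in all.
Check: order respected (d3 at step 7, b3 at step 9).

a3 a2 a1 b1 c1 d1 d2 d3 c3 b3 b2 c2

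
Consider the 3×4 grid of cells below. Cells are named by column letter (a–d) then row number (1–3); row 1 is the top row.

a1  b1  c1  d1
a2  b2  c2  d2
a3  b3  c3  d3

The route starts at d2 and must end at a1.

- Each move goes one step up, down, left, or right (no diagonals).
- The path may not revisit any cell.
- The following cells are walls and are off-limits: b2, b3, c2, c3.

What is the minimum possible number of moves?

The Manhattan distance from d2 to a1 is |2−1| + |4−1| = 4, so at least 4 moves are needed.
A route of 4 moves achieves this: d2 → d1 → c1 → b1 → a1.
Since 4 matches the lower bound, it is optimal.

4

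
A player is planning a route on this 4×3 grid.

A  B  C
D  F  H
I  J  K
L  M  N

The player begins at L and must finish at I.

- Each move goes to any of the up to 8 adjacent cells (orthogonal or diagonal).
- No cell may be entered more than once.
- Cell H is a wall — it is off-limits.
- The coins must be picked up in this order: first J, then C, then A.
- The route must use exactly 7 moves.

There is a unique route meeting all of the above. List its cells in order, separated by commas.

L, J, F, C, B, A, D, I

The waypoints must appear in the order J, C, A, with no cell reused.
Route from L: up-right to J, up to F, up-right to C, 2× left (reaching A), 2× down (reaching I) — 7 moves in all.
Check: order respected (J at step 1, C at step 3, A at step 5); 7 moves as required.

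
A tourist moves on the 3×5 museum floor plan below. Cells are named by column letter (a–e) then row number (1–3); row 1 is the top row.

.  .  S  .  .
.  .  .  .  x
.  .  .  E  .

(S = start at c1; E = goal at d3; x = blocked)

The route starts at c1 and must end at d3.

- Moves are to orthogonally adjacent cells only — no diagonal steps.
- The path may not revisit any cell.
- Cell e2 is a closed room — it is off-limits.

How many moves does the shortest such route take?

3

The Manhattan distance from c1 to d3 is |1−3| + |3−4| = 3, so at least 3 moves are needed.
A route of 3 moves achieves this: c1 → c2 → c3 → d3.
Since 3 matches the lower bound, it is optimal.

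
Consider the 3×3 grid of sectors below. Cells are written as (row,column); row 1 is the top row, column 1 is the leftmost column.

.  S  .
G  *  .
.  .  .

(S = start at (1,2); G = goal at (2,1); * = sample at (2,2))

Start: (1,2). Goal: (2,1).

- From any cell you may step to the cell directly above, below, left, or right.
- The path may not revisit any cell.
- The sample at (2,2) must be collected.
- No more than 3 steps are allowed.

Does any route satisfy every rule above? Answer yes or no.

One route that works: (1,2) → (2,2) → (2,1).

yes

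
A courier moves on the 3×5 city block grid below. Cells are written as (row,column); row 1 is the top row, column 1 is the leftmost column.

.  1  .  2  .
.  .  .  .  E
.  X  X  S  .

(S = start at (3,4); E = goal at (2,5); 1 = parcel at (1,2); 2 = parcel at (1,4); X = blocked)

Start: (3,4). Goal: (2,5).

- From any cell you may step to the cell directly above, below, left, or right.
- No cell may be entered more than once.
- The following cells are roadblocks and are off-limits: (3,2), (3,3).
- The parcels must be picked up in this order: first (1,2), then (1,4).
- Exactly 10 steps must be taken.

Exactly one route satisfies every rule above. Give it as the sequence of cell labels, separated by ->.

The waypoints must appear in the order (1,2), (1,4), with no cell reused.
Route from (3,4): up to (2,4), 3× left (reaching (2,1)), up to (1,1), 4× right (reaching (1,5)), down to (2,5) — 10 moves in all.
Check: order respected (1 at step 6, 2 at step 8); 10 moves as required.

(3,4) -> (2,4) -> (2,3) -> (2,2) -> (2,1) -> (1,1) -> (1,2) -> (1,3) -> (1,4) -> (1,5) -> (2,5)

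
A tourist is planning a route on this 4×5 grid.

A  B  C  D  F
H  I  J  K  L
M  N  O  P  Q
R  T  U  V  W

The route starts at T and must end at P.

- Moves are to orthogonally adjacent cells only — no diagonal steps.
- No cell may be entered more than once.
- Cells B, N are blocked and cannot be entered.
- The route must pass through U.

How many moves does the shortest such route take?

3

Any route passes through U somewhere between T and P. Summing Manhattan distances along the two legs (T → U → P) gives a lower bound of 1 + 2 = 3 moves.
A route of 3 moves achieves this: T → U → O → P.
Since 3 matches the lower bound, it is optimal.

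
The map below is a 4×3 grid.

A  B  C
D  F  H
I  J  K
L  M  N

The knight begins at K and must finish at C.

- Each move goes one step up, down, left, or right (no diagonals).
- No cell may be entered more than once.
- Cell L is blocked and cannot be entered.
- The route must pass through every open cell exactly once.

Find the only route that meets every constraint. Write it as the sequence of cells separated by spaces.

K N M J I D A B F H C

Need to visit all 11 open cells exactly once, starting at K and ending at C.
Cell M has only two open neighbours (J and N), so the path must pass straight through it: one of those is the cell it's entered from and the other is where it exits.
Route from K: down to N, left to M, up to J, left to I, 2× up (reaching A), right to B, down to F, right to H, up to C — 10 moves in all.
Check: all 11 open cells covered.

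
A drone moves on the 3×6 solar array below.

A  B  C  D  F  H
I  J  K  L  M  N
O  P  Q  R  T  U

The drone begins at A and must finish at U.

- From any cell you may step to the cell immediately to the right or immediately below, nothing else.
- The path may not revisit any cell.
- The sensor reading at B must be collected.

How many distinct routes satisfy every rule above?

A right/down-only route from A to U makes exactly 2 down-moves and 5 right-moves in some order.
With no other constraints that would be C(7,2) = 21 routes.
Split at B and multiply the segment counts: A→B: 1; B→U: 15; product = 15.
That gives 15 routes.

15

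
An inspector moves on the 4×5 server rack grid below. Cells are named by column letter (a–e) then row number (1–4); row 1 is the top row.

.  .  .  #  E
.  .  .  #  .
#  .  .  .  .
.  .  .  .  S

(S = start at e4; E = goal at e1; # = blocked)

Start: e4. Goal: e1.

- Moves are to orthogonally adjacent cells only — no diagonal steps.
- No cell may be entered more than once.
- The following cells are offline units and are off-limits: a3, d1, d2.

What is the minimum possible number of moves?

The Manhattan distance from e4 to e1 is |4−1| + |5−5| = 3, so at least 3 moves are needed.
A route of 3 moves achieves this: e4 → e3 → e2 → e1.
Since 3 matches the lower bound, it is optimal.

3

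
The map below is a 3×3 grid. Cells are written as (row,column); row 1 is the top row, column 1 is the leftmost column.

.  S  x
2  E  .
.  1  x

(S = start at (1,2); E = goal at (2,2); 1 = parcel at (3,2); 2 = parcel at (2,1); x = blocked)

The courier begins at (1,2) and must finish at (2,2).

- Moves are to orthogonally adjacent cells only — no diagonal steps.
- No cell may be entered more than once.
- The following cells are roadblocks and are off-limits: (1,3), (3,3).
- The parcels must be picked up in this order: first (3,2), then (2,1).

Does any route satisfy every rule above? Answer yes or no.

no

Ignoring the required order, 1 revisit-free route from (1,2) to (2,2) passes through all of (3,2) and (2,1); the waypoint orders that occur are (2,1) → (3,2) (1) — never (3,2) → (2,1).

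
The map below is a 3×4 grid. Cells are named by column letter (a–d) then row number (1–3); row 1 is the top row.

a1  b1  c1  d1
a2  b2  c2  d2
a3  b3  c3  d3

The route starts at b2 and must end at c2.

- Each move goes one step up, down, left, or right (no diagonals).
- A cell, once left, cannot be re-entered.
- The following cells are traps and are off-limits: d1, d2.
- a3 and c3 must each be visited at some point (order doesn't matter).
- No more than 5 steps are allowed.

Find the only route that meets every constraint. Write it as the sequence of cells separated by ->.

b2 -> a2 -> a3 -> b3 -> c3 -> c2

The 5-move cap with required stops at a3, c3 leaves no slack for detours.
Route from b2: left 1 to a2, down 1 to a3, right 2 to c3, up 1 to c2 — 5 moves in all.
Check: all required cells visited; 5 ≤ 5 moves.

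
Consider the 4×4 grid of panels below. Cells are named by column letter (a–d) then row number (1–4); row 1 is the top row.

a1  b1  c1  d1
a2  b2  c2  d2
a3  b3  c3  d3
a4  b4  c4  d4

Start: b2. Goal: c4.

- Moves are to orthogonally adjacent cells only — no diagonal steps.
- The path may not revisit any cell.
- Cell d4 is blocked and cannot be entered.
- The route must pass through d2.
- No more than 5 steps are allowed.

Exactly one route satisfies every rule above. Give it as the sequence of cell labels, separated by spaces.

The budget equals the shortest possible length, so every move has to be on a shortest route through the required cells.
Route from b2: 2× right (reaching d2), down to d3, left to c3, down to c4 — 5 moves in all.
Check: all required cells visited; 5 ≤ 5 moves.

b2 c2 d2 d3 c3 c4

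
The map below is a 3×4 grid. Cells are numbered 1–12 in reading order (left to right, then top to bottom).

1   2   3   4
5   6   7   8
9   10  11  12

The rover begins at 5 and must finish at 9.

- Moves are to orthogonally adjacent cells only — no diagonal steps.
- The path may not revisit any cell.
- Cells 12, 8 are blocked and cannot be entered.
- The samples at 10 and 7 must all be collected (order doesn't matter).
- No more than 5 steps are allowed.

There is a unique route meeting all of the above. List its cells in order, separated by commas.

5, 6, 7, 11, 10, 9

Any route must reach 10 and 7 and still end at 9 within 5 moves, so the order of the required stops is forced.
Route from 5: right 2 to 7, down 1 to 11, left 2 to 9 — 5 moves in all.
Check: all required cells visited; 5 ≤ 5 moves.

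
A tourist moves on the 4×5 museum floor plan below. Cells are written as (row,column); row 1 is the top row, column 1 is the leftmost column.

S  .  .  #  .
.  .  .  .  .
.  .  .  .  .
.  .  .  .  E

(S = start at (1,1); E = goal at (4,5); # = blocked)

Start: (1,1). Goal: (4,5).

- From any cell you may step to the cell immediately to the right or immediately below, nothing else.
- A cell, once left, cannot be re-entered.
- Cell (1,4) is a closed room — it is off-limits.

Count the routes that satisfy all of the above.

A right/down-only route from (1,1) to (4,5) makes exactly 3 down-moves and 4 right-moves in some order.
With no other constraints that would be C(7,3) = 35 routes.
Subtract routes through each blocked cell (inclusion–exclusion for overlaps): − through (1,4): 4 → 31.
That gives 31 routes.

31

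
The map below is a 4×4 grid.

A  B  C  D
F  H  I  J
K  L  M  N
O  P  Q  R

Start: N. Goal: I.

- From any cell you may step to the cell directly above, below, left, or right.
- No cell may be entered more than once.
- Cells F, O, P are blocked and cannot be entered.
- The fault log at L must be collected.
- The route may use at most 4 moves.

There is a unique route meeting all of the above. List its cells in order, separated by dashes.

N - M - L - H - I

The budget equals the shortest possible length, so every move has to be on a shortest route through the required cells.
Route from N: 2× left (reaching L), up to H, right to I — 4 moves in all.
Check: all required cells visited; 4 ≤ 4 moves.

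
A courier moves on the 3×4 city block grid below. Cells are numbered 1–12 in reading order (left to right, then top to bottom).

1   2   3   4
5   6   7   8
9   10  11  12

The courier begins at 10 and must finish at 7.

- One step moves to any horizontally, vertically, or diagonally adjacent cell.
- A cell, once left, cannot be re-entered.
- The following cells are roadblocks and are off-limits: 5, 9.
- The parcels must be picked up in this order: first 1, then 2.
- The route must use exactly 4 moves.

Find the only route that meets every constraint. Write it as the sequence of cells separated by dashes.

The waypoints must appear in the order 1, 2, with no cell reused.
Route from 10: up 1 to 6, up-left 1 to 1, right 1 to 2, down-right 1 to 7 — 4 moves in all.
Check: order respected (1 at step 2, 2 at step 3); 4 moves as required.

10 - 6 - 1 - 2 - 7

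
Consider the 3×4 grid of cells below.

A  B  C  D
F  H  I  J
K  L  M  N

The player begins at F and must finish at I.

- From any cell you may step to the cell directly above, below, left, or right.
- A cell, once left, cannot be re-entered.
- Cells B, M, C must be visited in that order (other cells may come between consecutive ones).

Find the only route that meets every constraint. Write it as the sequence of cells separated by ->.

The waypoints must appear in the order B, M, C, with no cell reused.
Route from F: up 1 to A, right 1 to B, down 2 to L, right 2 to N, up 2 to D, left 1 to C, down 1 to I — 10 moves in all.
Check: order respected (B at step 2, M at step 5, C at step 9).

F -> A -> B -> H -> L -> M -> N -> J -> D -> C -> I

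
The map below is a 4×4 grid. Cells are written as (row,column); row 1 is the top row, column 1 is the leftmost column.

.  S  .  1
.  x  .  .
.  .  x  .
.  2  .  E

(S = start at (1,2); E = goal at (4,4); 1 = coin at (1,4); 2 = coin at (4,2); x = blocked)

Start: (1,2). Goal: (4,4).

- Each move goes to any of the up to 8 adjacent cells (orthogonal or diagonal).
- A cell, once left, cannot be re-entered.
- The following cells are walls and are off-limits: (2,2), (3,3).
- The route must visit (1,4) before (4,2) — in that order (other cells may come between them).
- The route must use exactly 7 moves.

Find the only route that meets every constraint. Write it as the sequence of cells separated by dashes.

The waypoints must appear in the order (1,4), (4,2), with no cell reused.
Route from (1,2): right 2 to (1,4), down-left 2 to (3,2), down 1 to (4,2), right 2 to (4,4) — 7 moves in all.
Check: order respected (1 at step 2, 2 at step 5); 7 moves as required.

(1,2) - (1,3) - (1,4) - (2,3) - (3,2) - (4,2) - (4,3) - (4,4)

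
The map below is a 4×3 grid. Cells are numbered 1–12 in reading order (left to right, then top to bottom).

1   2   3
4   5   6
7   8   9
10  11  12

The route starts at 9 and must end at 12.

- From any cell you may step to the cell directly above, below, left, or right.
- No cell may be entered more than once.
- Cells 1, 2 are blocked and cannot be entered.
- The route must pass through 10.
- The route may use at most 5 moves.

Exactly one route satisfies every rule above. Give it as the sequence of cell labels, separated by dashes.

The budget equals the shortest possible length, so every move has to be on a shortest route through the required cells.
Route from 9: left 2 to 7, down 1 to 10, right 2 to 12 — 5 moves in all.
Check: all required cells visited; 5 ≤ 5 moves.

9 - 8 - 7 - 10 - 11 - 12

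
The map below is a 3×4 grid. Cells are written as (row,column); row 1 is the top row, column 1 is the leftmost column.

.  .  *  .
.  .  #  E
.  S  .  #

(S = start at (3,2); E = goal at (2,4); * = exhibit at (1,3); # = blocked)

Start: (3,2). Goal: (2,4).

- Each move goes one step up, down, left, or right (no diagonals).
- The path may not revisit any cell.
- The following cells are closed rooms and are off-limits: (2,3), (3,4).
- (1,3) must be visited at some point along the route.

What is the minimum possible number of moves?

5

Any route passes through (1,3) somewhere between (3,2) and (2,4). Summing Manhattan distances along the two legs ((3,2) → (1,3) → (2,4)) gives a lower bound of 3 + 2 = 5 moves.
A route of 5 moves achieves this: (3,2) → (2,2) → (1,2) → (1,3) → (1,4) → (2,4).
Since 5 matches the lower bound, it is optimal.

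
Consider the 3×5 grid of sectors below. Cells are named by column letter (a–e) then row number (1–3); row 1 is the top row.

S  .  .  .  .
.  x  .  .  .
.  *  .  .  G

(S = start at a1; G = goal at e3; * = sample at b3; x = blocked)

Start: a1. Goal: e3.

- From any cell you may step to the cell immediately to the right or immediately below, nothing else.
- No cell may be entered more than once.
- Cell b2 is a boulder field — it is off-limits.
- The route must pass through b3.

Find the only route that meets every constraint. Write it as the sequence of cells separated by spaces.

Moves only go right or down, so the column and row indices never decrease.
Route from a1: down 2 to a3, right 4 to e3 — 6 moves in all.
Check: all required cells visited.

a1 a2 a3 b3 c3 d3 e3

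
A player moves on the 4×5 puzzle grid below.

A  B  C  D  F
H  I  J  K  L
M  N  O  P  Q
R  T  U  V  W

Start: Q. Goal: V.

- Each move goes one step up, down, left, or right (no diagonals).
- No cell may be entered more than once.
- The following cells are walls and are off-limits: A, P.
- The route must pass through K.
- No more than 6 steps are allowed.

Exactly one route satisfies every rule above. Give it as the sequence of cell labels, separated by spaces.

The 6-move cap with required stops at K leaves no slack for detours.
Route from Q: up to L, 2× left (reaching J), 2× down (reaching U), right to V — 6 moves in all.
Check: all required cells visited; 6 ≤ 6 moves.

Q L K J O U V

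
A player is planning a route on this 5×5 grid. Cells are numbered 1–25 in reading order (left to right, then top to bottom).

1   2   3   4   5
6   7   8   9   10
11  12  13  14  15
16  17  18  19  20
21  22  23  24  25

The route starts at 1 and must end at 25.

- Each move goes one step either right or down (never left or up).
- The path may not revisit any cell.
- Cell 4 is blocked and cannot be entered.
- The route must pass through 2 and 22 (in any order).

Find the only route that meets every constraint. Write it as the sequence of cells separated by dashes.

1 - 2 - 7 - 12 - 17 - 22 - 23 - 24 - 25

Moves only go right or down, so the column and row indices never decrease.
Route from 1: right to 2, 4× down (reaching 22), 3× right (reaching 25) — 8 moves in all.
Check: all required cells visited.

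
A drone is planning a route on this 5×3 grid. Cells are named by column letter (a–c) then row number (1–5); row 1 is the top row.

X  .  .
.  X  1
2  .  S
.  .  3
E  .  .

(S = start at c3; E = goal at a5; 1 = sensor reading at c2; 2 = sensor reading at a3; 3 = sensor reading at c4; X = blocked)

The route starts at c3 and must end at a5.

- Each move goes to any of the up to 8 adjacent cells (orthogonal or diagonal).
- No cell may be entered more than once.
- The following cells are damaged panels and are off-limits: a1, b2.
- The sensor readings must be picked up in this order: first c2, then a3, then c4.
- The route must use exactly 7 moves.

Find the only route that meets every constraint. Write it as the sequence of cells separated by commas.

The waypoints must appear in the order c2, a3, c4, with no cell reused.
Route from c3: up to c2, down-left to b3, left to a3, down-right to b4, right to c4, down-left to b5, left to a5 — 7 moves in all.
Check: order respected (1 at step 1, 2 at step 3, 3 at step 5); 7 moves as required.

c3, c2, b3, a3, b4, c4, b5, a5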